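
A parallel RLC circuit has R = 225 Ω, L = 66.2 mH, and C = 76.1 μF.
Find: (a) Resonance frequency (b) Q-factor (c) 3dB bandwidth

Step 1 — Resonance: ω₀ = 1/√(LC) = 1/√(0.0662·7.61e-05) = 445.5 rad/s.
Step 2 — f₀ = ω₀/(2π) = 70.91 Hz.
Step 3 — Parallel Q: Q = R/(ω₀L) = 225/(445.5·0.0662) = 7.629.
Step 4 — Bandwidth: Δω = ω₀/Q = 58.4 rad/s; BW = Δω/(2π) = 9.295 Hz.

(a) f₀ = 70.91 Hz  (b) Q = 7.629  (c) BW = 9.295 Hz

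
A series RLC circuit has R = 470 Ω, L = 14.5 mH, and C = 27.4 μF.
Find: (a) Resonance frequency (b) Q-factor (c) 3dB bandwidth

Step 1 — Resonance condition Im(Z)=0 gives ω₀ = 1/√(LC).
Step 2 — ω₀ = 1/√(0.0145·2.74e-05) = 1587 rad/s.
Step 3 — f₀ = ω₀/(2π) = 252.5 Hz.
Step 4 — Series Q: Q = ω₀L/R = 1587·0.0145/470 = 0.04895.
Step 5 — 3dB bandwidth: Δω = ω₀/Q = 3.241e+04 rad/s; BW = Δω/(2π) = 5159 Hz.

(a) f₀ = 252.5 Hz  (b) Q = 0.04895  (c) BW = 5159 Hz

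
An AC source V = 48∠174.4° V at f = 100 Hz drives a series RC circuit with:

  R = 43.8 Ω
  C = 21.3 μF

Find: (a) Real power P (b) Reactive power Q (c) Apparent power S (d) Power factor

Step 1 — Angular frequency: ω = 2π·f = 2π·100 = 628.3 rad/s.
Step 2 — Component impedances:
  R: Z = R = 43.8 Ω
  C: Z = 1/(jωC) = -j/(ω·C) = 0 - j74.72 Ω
Step 3 — Series combination: Z_total = R + C = 43.8 - j74.72 Ω = 86.61∠-59.6° Ω.
Step 4 — Source phasor: V = 48∠174.4° V = -47.77 + j4.684 V.
Step 5 — Current: I = V / Z = -0.3256 - j0.4485 A = 0.5542∠-126.0° A.
Step 6 — Complex power: S = V·I* = 13.45 - j22.95 VA.
Step 7 — Real power: P = Re(S) = 13.45 W.
Step 8 — Reactive power: Q = Im(S) = -22.95 VAR.
Step 9 — Apparent power: |S| = 26.6 VA.
Step 10 — Power factor: PF = P/|S| = 0.5057 (leading).

(a) P = 13.45 W  (b) Q = -22.95 VAR  (c) S = 26.6 VA  (d) PF = 0.5057 (leading)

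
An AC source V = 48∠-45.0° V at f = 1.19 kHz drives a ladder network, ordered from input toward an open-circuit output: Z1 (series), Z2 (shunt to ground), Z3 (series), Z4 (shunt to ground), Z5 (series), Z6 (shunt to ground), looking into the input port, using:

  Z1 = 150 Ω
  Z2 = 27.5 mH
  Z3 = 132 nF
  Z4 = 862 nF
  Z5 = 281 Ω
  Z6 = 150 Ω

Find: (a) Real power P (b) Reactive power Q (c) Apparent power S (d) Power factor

Step 1 — Angular frequency: ω = 2π·f = 2π·1190 = 7477 rad/s.
Step 2 — Component impedances:
  Z1: Z = R = 150 Ω
  Z2: Z = jωL = j·7477·0.0275 = 0 + j205.6 Ω
  Z3: Z = 1/(jωC) = -j/(ω·C) = 0 - j1013 Ω
  Z4: Z = 1/(jωC) = -j/(ω·C) = 0 - j155.2 Ω
  Z5: Z = R = 281 Ω
  Z6: Z = R = 150 Ω
Step 3 — Ladder network (open output): work backward from the far end, alternating series and parallel combinations. Z_in = 152.3 + j250.2 Ω = 293∠58.7° Ω.
Step 4 — Source phasor: V = 48∠-45.0° V = 33.94 - j33.94 V.
Step 5 — Current: I = V / Z = -0.03872 - j0.1592 A = 0.1638∠-103.7° A.
Step 6 — Complex power: S = V·I* = 4.09 + j6.718 VA.
Step 7 — Real power: P = Re(S) = 4.09 W.
Step 8 — Reactive power: Q = Im(S) = 6.718 VAR.
Step 9 — Apparent power: |S| = 7.865 VA.
Step 10 — Power factor: PF = P/|S| = 0.52 (lagging).

(a) P = 4.09 W  (b) Q = 6.718 VAR  (c) S = 7.865 VA  (d) PF = 0.52 (lagging)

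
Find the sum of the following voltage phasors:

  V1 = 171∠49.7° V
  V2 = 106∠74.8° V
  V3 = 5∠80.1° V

Step 1 — Convert each phasor to rectangular form:
  V1 = 171·(cos(49.7°) + j·sin(49.7°)) = 110.6 + j130.4 V
  V2 = 106·(cos(74.8°) + j·sin(74.8°)) = 27.79 + j102.3 V
  V3 = 5·(cos(80.1°) + j·sin(80.1°)) = 0.8596 + j4.926 V
Step 2 — Sum components: V_total = 139.3 + j237.6 V.
Step 3 — Convert to polar: |V_total| = 275.4 V, ∠V_total = 59.6°.

V_total = 275.4∠59.6° V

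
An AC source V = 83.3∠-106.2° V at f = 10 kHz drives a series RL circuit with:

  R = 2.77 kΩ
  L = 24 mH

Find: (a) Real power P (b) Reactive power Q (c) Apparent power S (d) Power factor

Step 1 — Angular frequency: ω = 2π·f = 2π·1e+04 = 6.283e+04 rad/s.
Step 2 — Component impedances:
  R: Z = R = 2770 Ω
  L: Z = jωL = j·6.283e+04·0.024 = 0 + j1508 Ω
Step 3 — Series combination: Z_total = R + L = 2770 + j1508 Ω = 3154∠28.6° Ω.
Step 4 — Source phasor: V = 83.3∠-106.2° V = -23.24 - j79.99 V.
Step 5 — Current: I = V / Z = -0.0186 - j0.01875 A = 0.02641∠-134.8° A.
Step 6 — Complex power: S = V·I* = 1.932 + j1.052 VA.
Step 7 — Real power: P = Re(S) = 1.932 W.
Step 8 — Reactive power: Q = Im(S) = 1.052 VAR.
Step 9 — Apparent power: |S| = 2.2 VA.
Step 10 — Power factor: PF = P/|S| = 0.8783 (lagging).

(a) P = 1.932 W  (b) Q = 1.052 VAR  (c) S = 2.2 VA  (d) PF = 0.8783 (lagging)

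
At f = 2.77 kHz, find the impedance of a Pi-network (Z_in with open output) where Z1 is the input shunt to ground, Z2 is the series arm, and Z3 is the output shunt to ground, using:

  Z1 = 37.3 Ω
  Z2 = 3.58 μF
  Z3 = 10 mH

Step 1 — Angular frequency: ω = 2π·f = 2π·2770 = 1.74e+04 rad/s.
Step 2 — Component impedances:
  Z1: Z = R = 37.3 Ω
  Z2: Z = 1/(jωC) = -j/(ω·C) = 0 - j16.05 Ω
  Z3: Z = jωL = j·1.74e+04·0.01 = 0 + j174 Ω
Step 3 — With open output, the series arm Z2 and the output shunt Z3 appear in series to ground: Z2 + Z3 = 0 + j158 Ω.
Step 4 — Parallel with input shunt Z1: Z_in = Z1 || (Z2 + Z3) = 35.33 + j8.341 Ω = 36.3∠13.3° Ω.

Z = 35.33 + j8.341 Ω = 36.3∠13.3° Ω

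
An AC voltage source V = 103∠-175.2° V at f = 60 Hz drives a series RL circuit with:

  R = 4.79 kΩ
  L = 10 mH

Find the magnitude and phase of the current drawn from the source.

Step 1 — Angular frequency: ω = 2π·f = 2π·60 = 377 rad/s.
Step 2 — Component impedances:
  R: Z = R = 4790 Ω
  L: Z = jωL = j·377·0.01 = 0 + j3.77 Ω
Step 3 — Series combination: Z_total = R + L = 4790 + j3.77 Ω = 4790∠0.0° Ω.
Step 4 — Source phasor: V = 103∠-175.2° V = -102.6 - j8.619 V.
Step 5 — Ohm's law: I = V / Z_total = (-102.6 - j8.619) / (4790 + j3.77) = -0.02143 - j0.001782 A.
Step 6 — Convert to polar: |I| = 0.0215 A, ∠I = -175.2°.

I = 0.0215∠-175.2° A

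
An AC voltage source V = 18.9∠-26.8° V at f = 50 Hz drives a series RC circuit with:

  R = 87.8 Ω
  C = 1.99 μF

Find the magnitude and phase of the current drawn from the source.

Step 1 — Angular frequency: ω = 2π·f = 2π·50 = 314.2 rad/s.
Step 2 — Component impedances:
  R: Z = R = 87.8 Ω
  C: Z = 1/(jωC) = -j/(ω·C) = 0 - j1600 Ω
Step 3 — Series combination: Z_total = R + C = 87.8 - j1600 Ω = 1602∠-86.9° Ω.
Step 4 — Source phasor: V = 18.9∠-26.8° V = 16.87 - j8.522 V.
Step 5 — Ohm's law: I = V / Z_total = (16.87 - j8.522) / (87.8 - j1600) = 0.005889 + j0.01022 A.
Step 6 — Convert to polar: |I| = 0.0118 A, ∠I = 60.1°.

I = 0.0118∠60.1° A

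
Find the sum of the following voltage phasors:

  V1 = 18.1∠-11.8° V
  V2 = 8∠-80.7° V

Step 1 — Convert each phasor to rectangular form:
  V1 = 18.1·(cos(-11.8°) + j·sin(-11.8°)) = 17.72 - j3.701 V
  V2 = 8·(cos(-80.7°) + j·sin(-80.7°)) = 1.293 - j7.895 V
Step 2 — Sum components: V_total = 19.01 - j11.6 V.
Step 3 — Convert to polar: |V_total| = 22.27 V, ∠V_total = -31.4°.

V_total = 22.27∠-31.4° V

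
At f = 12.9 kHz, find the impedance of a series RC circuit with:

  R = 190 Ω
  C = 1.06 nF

Step 1 — Angular frequency: ω = 2π·f = 2π·1.29e+04 = 8.105e+04 rad/s.
Step 2 — Component impedances:
  R: Z = R = 190 Ω
  C: Z = 1/(jωC) = -j/(ω·C) = 0 - j1.164e+04 Ω
Step 3 — Series combination: Z_total = R + C = 190 - j1.164e+04 Ω = 1.164e+04∠-89.1° Ω.

Z = 190 - j1.164e+04 Ω = 1.164e+04∠-89.1° Ω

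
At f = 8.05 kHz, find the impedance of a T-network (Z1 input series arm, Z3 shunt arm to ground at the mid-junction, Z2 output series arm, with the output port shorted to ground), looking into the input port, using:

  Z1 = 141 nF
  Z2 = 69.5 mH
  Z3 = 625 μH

Step 1 — Angular frequency: ω = 2π·f = 2π·8050 = 5.058e+04 rad/s.
Step 2 — Component impedances:
  Z1: Z = 1/(jωC) = -j/(ω·C) = 0 - j140.2 Ω
  Z2: Z = jωL = j·5.058e+04·0.0695 = 0 + j3515 Ω
  Z3: Z = jωL = j·5.058e+04·0.000625 = 0 + j31.61 Ω
Step 3 — With the output port shorted to ground, the output series arm Z2 runs from the junction to ground; the shunt arm Z3 also runs from the junction to ground. They appear in parallel: Z3 || Z2 = 0 + j31.33 Ω.
Step 4 — Series with input arm Z1: Z_in = Z1 + (Z3 || Z2) = 0 - j108.9 Ω = 108.9∠-90.0° Ω.

Z = 0 - j108.9 Ω = 108.9∠-90.0° Ω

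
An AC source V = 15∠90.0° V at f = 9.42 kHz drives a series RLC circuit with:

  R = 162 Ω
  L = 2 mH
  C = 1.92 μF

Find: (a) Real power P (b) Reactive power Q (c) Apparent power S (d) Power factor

Step 1 — Angular frequency: ω = 2π·f = 2π·9420 = 5.919e+04 rad/s.
Step 2 — Component impedances:
  R: Z = R = 162 Ω
  L: Z = jωL = j·5.919e+04·0.002 = 0 + j118.4 Ω
  C: Z = 1/(jωC) = -j/(ω·C) = 0 - j8.8 Ω
Step 3 — Series combination: Z_total = R + L + C = 162 + j109.6 Ω = 195.6∠34.1° Ω.
Step 4 — Source phasor: V = 15∠90.0° V = 0 + j15 V.
Step 5 — Current: I = V / Z = 0.04297 + j0.06353 A = 0.0767∠55.9° A.
Step 6 — Complex power: S = V·I* = 0.9529 + j0.6445 VA.
Step 7 — Real power: P = Re(S) = 0.9529 W.
Step 8 — Reactive power: Q = Im(S) = 0.6445 VAR.
Step 9 — Apparent power: |S| = 1.15 VA.
Step 10 — Power factor: PF = P/|S| = 0.8283 (lagging).

(a) P = 0.9529 W  (b) Q = 0.6445 VAR  (c) S = 1.15 VA  (d) PF = 0.8283 (lagging)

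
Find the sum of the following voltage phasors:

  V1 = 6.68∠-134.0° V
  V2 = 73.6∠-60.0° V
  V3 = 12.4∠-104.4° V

Step 1 — Convert each phasor to rectangular form:
  V1 = 6.68·(cos(-134.0°) + j·sin(-134.0°)) = -4.64 - j4.805 V
  V2 = 73.6·(cos(-60.0°) + j·sin(-60.0°)) = 36.8 - j63.74 V
  V3 = 12.4·(cos(-104.4°) + j·sin(-104.4°)) = -3.084 - j12.01 V
Step 2 — Sum components: V_total = 29.08 - j80.56 V.
Step 3 — Convert to polar: |V_total| = 85.64 V, ∠V_total = -70.2°.

V_total = 85.64∠-70.2° V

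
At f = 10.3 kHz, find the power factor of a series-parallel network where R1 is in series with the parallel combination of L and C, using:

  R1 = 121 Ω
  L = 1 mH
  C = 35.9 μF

Step 1 — Angular frequency: ω = 2π·f = 2π·1.03e+04 = 6.472e+04 rad/s.
Step 2 — Component impedances:
  R1: Z = R = 121 Ω
  L: Z = jωL = j·6.472e+04·0.001 = 0 + j64.72 Ω
  C: Z = 1/(jωC) = -j/(ω·C) = 0 - j0.4304 Ω
Step 3 — Parallel branch: L || C = 1/(1/L + 1/C) = 0 - j0.4333 Ω.
Step 4 — Series with R1: Z_total = R1 + (L || C) = 121 - j0.4333 Ω = 121∠-0.2° Ω.
Step 5 — Power factor: PF = cos(φ) = Re(Z)/|Z| = 121/121 = 1.
Step 6 — Type: Im(Z) = -0.4333 ⇒ leading (phase φ = -0.2°).

PF = 1 (leading, φ = -0.2°)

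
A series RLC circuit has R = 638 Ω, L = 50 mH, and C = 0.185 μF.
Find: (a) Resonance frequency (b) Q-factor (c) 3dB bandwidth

Step 1 — Resonance: ω₀ = 1/√(LC) = 1/√(0.05·1.85e-07) = 1.04e+04 rad/s.
Step 2 — f₀ = ω₀/(2π) = 1655 Hz.
Step 3 — Series Q: Q = ω₀L/R = 1.04e+04·0.05/638 = 0.8149.
Step 4 — Bandwidth: Δω = ω₀/Q = 1.276e+04 rad/s; BW = Δω/(2π) = 2031 Hz.

(a) f₀ = 1655 Hz  (b) Q = 0.8149  (c) BW = 2031 Hz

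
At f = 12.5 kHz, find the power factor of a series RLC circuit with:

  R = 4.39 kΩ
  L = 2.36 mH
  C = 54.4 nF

Step 1 — Angular frequency: ω = 2π·f = 2π·1.25e+04 = 7.854e+04 rad/s.
Step 2 — Component impedances:
  R: Z = R = 4390 Ω
  L: Z = jωL = j·7.854e+04·0.00236 = 0 + j185.4 Ω
  C: Z = 1/(jωC) = -j/(ω·C) = 0 - j234.1 Ω
Step 3 — Series combination: Z_total = R + L + C = 4390 - j48.7 Ω = 4390∠-0.6° Ω.
Step 4 — Power factor: PF = cos(φ) = Re(Z)/|Z| = 4390/4390.3 = 0.9999.
Step 5 — Type: Im(Z) = -48.7 ⇒ leading (phase φ = -0.6°).

PF = 0.9999 (leading, φ = -0.6°)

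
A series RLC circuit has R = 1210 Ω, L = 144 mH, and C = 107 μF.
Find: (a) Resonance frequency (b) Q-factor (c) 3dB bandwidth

Step 1 — Resonance condition Im(Z)=0 gives ω₀ = 1/√(LC).
Step 2 — ω₀ = 1/√(0.144·0.000107) = 254.8 rad/s.
Step 3 — f₀ = ω₀/(2π) = 40.55 Hz.
Step 4 — Series Q: Q = ω₀L/R = 254.8·0.144/1210 = 0.03032.
Step 5 — 3dB bandwidth: Δω = ω₀/Q = 8403 rad/s; BW = Δω/(2π) = 1337 Hz.

(a) f₀ = 40.55 Hz  (b) Q = 0.03032  (c) BW = 1337 Hz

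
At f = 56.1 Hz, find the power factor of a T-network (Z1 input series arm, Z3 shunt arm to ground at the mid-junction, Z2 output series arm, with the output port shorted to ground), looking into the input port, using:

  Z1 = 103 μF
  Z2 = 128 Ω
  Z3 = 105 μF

Step 1 — Angular frequency: ω = 2π·f = 2π·56.1 = 352.5 rad/s.
Step 2 — Component impedances:
  Z1: Z = 1/(jωC) = -j/(ω·C) = 0 - j27.54 Ω
  Z2: Z = R = 128 Ω
  Z3: Z = 1/(jωC) = -j/(ω·C) = 0 - j27.02 Ω
Step 3 — With the output port shorted to ground, the output series arm Z2 runs from the junction to ground; the shunt arm Z3 also runs from the junction to ground. They appear in parallel: Z3 || Z2 = 5.46 - j25.87 Ω.
Step 4 — Series with input arm Z1: Z_in = Z1 + (Z3 || Z2) = 5.46 - j53.41 Ω = 53.69∠-84.2° Ω.
Step 5 — Power factor: PF = cos(φ) = Re(Z)/|Z| = 5.46/53.69 = 0.1017.
Step 6 — Type: Im(Z) = -53.41 ⇒ leading (phase φ = -84.2°).

PF = 0.1017 (leading, φ = -84.2°)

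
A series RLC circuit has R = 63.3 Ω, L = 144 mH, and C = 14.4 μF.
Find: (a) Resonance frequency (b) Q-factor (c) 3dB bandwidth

Step 1 — Resonance condition Im(Z)=0 gives ω₀ = 1/√(LC).
Step 2 — ω₀ = 1/√(0.144·1.44e-05) = 694.4 rad/s.
Step 3 — f₀ = ω₀/(2π) = 110.5 Hz.
Step 4 — Series Q: Q = ω₀L/R = 694.4·0.144/63.3 = 1.58.
Step 5 — 3dB bandwidth: Δω = ω₀/Q = 439.6 rad/s; BW = Δω/(2π) = 69.96 Hz.

(a) f₀ = 110.5 Hz  (b) Q = 1.58  (c) BW = 69.96 Hz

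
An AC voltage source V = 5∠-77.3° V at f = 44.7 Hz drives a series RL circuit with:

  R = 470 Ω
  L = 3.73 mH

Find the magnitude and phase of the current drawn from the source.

Step 1 — Angular frequency: ω = 2π·f = 2π·44.7 = 280.9 rad/s.
Step 2 — Component impedances:
  R: Z = R = 470 Ω
  L: Z = jωL = j·280.9·0.00373 = 0 + j1.048 Ω
Step 3 — Series combination: Z_total = R + L = 470 + j1.048 Ω = 470∠0.1° Ω.
Step 4 — Source phasor: V = 5∠-77.3° V = 1.099 - j4.878 V.
Step 5 — Ohm's law: I = V / Z_total = (1.099 - j4.878) / (470 + j1.048) = 0.002316 - j0.01038 A.
Step 6 — Convert to polar: |I| = 0.01064 A, ∠I = -77.4°.

I = 0.01064∠-77.4° A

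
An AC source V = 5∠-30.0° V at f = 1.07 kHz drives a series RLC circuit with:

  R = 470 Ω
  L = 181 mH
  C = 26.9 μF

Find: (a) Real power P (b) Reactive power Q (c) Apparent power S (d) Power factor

Step 1 — Angular frequency: ω = 2π·f = 2π·1070 = 6723 rad/s.
Step 2 — Component impedances:
  R: Z = R = 470 Ω
  L: Z = jωL = j·6723·0.181 = 0 + j1217 Ω
  C: Z = 1/(jωC) = -j/(ω·C) = 0 - j5.529 Ω
Step 3 — Series combination: Z_total = R + L + C = 470 + j1211 Ω = 1299∠68.8° Ω.
Step 4 — Source phasor: V = 5∠-30.0° V = 4.33 - j2.5 V.
Step 5 — Current: I = V / Z = -0.0005883 - j0.003803 A = 0.003848∠-98.8° A.
Step 6 — Complex power: S = V·I* = 0.00696 + j0.01794 VA.
Step 7 — Real power: P = Re(S) = 0.00696 W.
Step 8 — Reactive power: Q = Im(S) = 0.01794 VAR.
Step 9 — Apparent power: |S| = 0.01924 VA.
Step 10 — Power factor: PF = P/|S| = 0.3617 (lagging).

(a) P = 0.00696 W  (b) Q = 0.01794 VAR  (c) S = 0.01924 VA  (d) PF = 0.3617 (lagging)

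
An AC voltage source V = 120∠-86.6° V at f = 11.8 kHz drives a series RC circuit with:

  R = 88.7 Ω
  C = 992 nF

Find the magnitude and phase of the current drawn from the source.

Step 1 — Angular frequency: ω = 2π·f = 2π·1.18e+04 = 7.414e+04 rad/s.
Step 2 — Component impedances:
  R: Z = R = 88.7 Ω
  C: Z = 1/(jωC) = -j/(ω·C) = 0 - j13.6 Ω
Step 3 — Series combination: Z_total = R + C = 88.7 - j13.6 Ω = 89.74∠-8.7° Ω.
Step 4 — Source phasor: V = 120∠-86.6° V = 7.117 - j119.8 V.
Step 5 — Ohm's law: I = V / Z_total = (7.117 - j119.8) / (88.7 - j13.6) = 0.2807 - j1.307 A.
Step 6 — Convert to polar: |I| = 1.337 A, ∠I = -77.9°.

I = 1.337∠-77.9° A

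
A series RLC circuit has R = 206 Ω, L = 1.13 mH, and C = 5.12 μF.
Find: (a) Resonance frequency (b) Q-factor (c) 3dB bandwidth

Step 1 — Resonance condition Im(Z)=0 gives ω₀ = 1/√(LC).
Step 2 — ω₀ = 1/√(0.00113·5.12e-06) = 1.315e+04 rad/s.
Step 3 — f₀ = ω₀/(2π) = 2092 Hz.
Step 4 — Series Q: Q = ω₀L/R = 1.315e+04·0.00113/206 = 0.07212.
Step 5 — 3dB bandwidth: Δω = ω₀/Q = 1.823e+05 rad/s; BW = Δω/(2π) = 2.901e+04 Hz.

(a) f₀ = 2092 Hz  (b) Q = 0.07212  (c) BW = 2.901e+04 Hz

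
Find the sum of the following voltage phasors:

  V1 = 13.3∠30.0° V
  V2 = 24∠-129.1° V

Step 1 — Convert each phasor to rectangular form:
  V1 = 13.3·(cos(30.0°) + j·sin(30.0°)) = 11.52 + j6.65 V
  V2 = 24·(cos(-129.1°) + j·sin(-129.1°)) = -15.14 - j18.63 V
Step 2 — Sum components: V_total = -3.618 - j11.98 V.
Step 3 — Convert to polar: |V_total| = 12.51 V, ∠V_total = -106.8°.

V_total = 12.51∠-106.8° V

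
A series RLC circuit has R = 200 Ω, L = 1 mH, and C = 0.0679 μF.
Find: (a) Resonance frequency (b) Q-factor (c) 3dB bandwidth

Step 1 — Resonance: ω₀ = 1/√(LC) = 1/√(0.001·6.79e-08) = 1.214e+05 rad/s.
Step 2 — f₀ = ω₀/(2π) = 1.931e+04 Hz.
Step 3 — Series Q: Q = ω₀L/R = 1.214e+05·0.001/200 = 0.6068.
Step 4 — Bandwidth: Δω = ω₀/Q = 2e+05 rad/s; BW = Δω/(2π) = 3.183e+04 Hz.

(a) f₀ = 1.931e+04 Hz  (b) Q = 0.6068  (c) BW = 3.183e+04 Hz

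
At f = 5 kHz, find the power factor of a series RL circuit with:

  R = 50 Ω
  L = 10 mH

Step 1 — Angular frequency: ω = 2π·f = 2π·5000 = 3.142e+04 rad/s.
Step 2 — Component impedances:
  R: Z = R = 50 Ω
  L: Z = jωL = j·3.142e+04·0.01 = 0 + j314.2 Ω
Step 3 — Series combination: Z_total = R + L = 50 + j314.2 Ω = 318.1∠81.0° Ω.
Step 4 — Power factor: PF = cos(φ) = Re(Z)/|Z| = 50/318.1 = 0.1572.
Step 5 — Type: Im(Z) = 314.2 ⇒ lagging (phase φ = 81.0°).

PF = 0.1572 (lagging, φ = 81.0°)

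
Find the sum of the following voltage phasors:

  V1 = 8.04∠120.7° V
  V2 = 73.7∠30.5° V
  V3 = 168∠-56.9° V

Step 1 — Convert each phasor to rectangular form:
  V1 = 8.04·(cos(120.7°) + j·sin(120.7°)) = -4.105 + j6.913 V
  V2 = 73.7·(cos(30.5°) + j·sin(30.5°)) = 63.5 + j37.41 V
  V3 = 168·(cos(-56.9°) + j·sin(-56.9°)) = 91.75 - j140.7 V
Step 2 — Sum components: V_total = 151.1 - j96.42 V.
Step 3 — Convert to polar: |V_total| = 179.3 V, ∠V_total = -32.5°.

V_total = 179.3∠-32.5° V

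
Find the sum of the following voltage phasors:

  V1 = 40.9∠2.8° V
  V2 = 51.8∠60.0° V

Step 1 — Convert each phasor to rectangular form:
  V1 = 40.9·(cos(2.8°) + j·sin(2.8°)) = 40.85 + j1.998 V
  V2 = 51.8·(cos(60.0°) + j·sin(60.0°)) = 25.9 + j44.86 V
Step 2 — Sum components: V_total = 66.75 + j46.86 V.
Step 3 — Convert to polar: |V_total| = 81.56 V, ∠V_total = 35.1°.

V_total = 81.56∠35.1° V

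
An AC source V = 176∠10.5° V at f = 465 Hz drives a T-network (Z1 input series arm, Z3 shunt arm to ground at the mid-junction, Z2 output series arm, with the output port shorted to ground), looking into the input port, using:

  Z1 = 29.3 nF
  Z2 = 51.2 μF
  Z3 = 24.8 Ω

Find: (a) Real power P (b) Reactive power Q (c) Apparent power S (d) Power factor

Step 1 — Angular frequency: ω = 2π·f = 2π·465 = 2922 rad/s.
Step 2 — Component impedances:
  Z1: Z = 1/(jωC) = -j/(ω·C) = 0 - j1.168e+04 Ω
  Z2: Z = 1/(jωC) = -j/(ω·C) = 0 - j6.685 Ω
  Z3: Z = R = 24.8 Ω
Step 3 — With the output port shorted to ground, the output series arm Z2 runs from the junction to ground; the shunt arm Z3 also runs from the junction to ground. They appear in parallel: Z3 || Z2 = 1.68 - j6.232 Ω.
Step 4 — Series with input arm Z1: Z_in = Z1 + (Z3 || Z2) = 1.68 - j1.169e+04 Ω = 1.169e+04∠-90.0° Ω.
Step 5 — Source phasor: V = 176∠10.5° V = 173.1 + j32.07 V.
Step 6 — Current: I = V / Z = -0.002742 + j0.01481 A = 0.01506∠100.5° A.
Step 7 — Complex power: S = V·I* = 0.0003809 - j2.65 VA.
Step 8 — Real power: P = Re(S) = 0.0003809 W.
Step 9 — Reactive power: Q = Im(S) = -2.65 VAR.
Step 10 — Apparent power: |S| = 2.65 VA.
Step 11 — Power factor: PF = P/|S| = 0.0001437 (leading).

(a) P = 0.0003809 W  (b) Q = -2.65 VAR  (c) S = 2.65 VA  (d) PF = 0.0001437 (leading)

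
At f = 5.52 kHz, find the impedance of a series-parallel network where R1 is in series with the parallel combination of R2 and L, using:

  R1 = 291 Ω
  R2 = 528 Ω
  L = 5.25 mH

Step 1 — Angular frequency: ω = 2π·f = 2π·5520 = 3.468e+04 rad/s.
Step 2 — Component impedances:
  R1: Z = R = 291 Ω
  R2: Z = R = 528 Ω
  L: Z = jωL = j·3.468e+04·0.00525 = 0 + j182.1 Ω
Step 3 — Parallel branch: R2 || L = 1/(1/R2 + 1/L) = 56.12 + j162.7 Ω.
Step 4 — Series with R1: Z_total = R1 + (R2 || L) = 347.1 + j162.7 Ω = 383.4∠25.1° Ω.

Z = 347.1 + j162.7 Ω = 383.4∠25.1° Ω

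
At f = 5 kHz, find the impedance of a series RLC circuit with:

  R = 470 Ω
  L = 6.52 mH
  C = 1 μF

Step 1 — Angular frequency: ω = 2π·f = 2π·5000 = 3.142e+04 rad/s.
Step 2 — Component impedances:
  R: Z = R = 470 Ω
  L: Z = jωL = j·3.142e+04·0.00652 = 0 + j204.8 Ω
  C: Z = 1/(jωC) = -j/(ω·C) = 0 - j31.83 Ω
Step 3 — Series combination: Z_total = R + L + C = 470 + j173 Ω = 500.8∠20.2° Ω.

Z = 470 + j173 Ω = 500.8∠20.2° Ω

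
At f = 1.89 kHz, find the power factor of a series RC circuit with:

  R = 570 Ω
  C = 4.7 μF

Step 1 — Angular frequency: ω = 2π·f = 2π·1890 = 1.188e+04 rad/s.
Step 2 — Component impedances:
  R: Z = R = 570 Ω
  C: Z = 1/(jωC) = -j/(ω·C) = 0 - j17.92 Ω
Step 3 — Series combination: Z_total = R + C = 570 - j17.92 Ω = 570.3∠-1.8° Ω.
Step 4 — Power factor: PF = cos(φ) = Re(Z)/|Z| = 570/570.3 = 0.9995.
Step 5 — Type: Im(Z) = -17.92 ⇒ leading (phase φ = -1.8°).

PF = 0.9995 (leading, φ = -1.8°)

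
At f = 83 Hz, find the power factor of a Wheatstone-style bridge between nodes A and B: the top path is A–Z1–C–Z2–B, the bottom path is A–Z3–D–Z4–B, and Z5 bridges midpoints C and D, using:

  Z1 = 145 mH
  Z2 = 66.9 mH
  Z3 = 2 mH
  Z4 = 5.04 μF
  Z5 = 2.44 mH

Step 1 — Angular frequency: ω = 2π·f = 2π·83 = 521.5 rad/s.
Step 2 — Component impedances:
  Z1: Z = jωL = j·521.5·0.145 = 0 + j75.62 Ω
  Z2: Z = jωL = j·521.5·0.0669 = 0 + j34.89 Ω
  Z3: Z = jωL = j·521.5·0.002 = 0 + j1.043 Ω
  Z4: Z = 1/(jωC) = -j/(ω·C) = 0 - j380.5 Ω
  Z5: Z = jωL = j·521.5·0.00244 = 0 + j1.272 Ω
Step 3 — Bridge requires nodal analysis (the Z5 bridge couples midpoints C and D, so the two paths cannot be reduced to a simple series/parallel combination). Setting node B to ground and injecting 1 A at node A, the 3-node admittance system at A, C, D solves to V_A = Z_AB = 0 + j40.93 Ω = 40.93∠90.0° Ω.
Step 4 — Power factor: PF = cos(φ) = Re(Z)/|Z| = 0/40.93 = 0.
Step 5 — Type: Im(Z) = 40.93 ⇒ lagging (phase φ = 90.0°).

PF = 0 (lagging, φ = 90.0°)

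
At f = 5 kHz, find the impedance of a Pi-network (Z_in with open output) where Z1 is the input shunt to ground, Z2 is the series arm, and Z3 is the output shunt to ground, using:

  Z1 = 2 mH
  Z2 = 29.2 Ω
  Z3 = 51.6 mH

Step 1 — Angular frequency: ω = 2π·f = 2π·5000 = 3.142e+04 rad/s.
Step 2 — Component impedances:
  Z1: Z = jωL = j·3.142e+04·0.002 = 0 + j62.83 Ω
  Z2: Z = R = 29.2 Ω
  Z3: Z = jωL = j·3.142e+04·0.0516 = 0 + j1621 Ω
Step 3 — With open output, the series arm Z2 and the output shunt Z3 appear in series to ground: Z2 + Z3 = 29.2 + j1621 Ω.
Step 4 — Parallel with input shunt Z1: Z_in = Z1 || (Z2 + Z3) = 0.04064 + j60.49 Ω = 60.49∠90.0° Ω.

Z = 0.04064 + j60.49 Ω = 60.49∠90.0° Ω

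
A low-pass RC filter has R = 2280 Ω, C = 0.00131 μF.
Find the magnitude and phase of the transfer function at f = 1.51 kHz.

Step 1 — Angular frequency: ω = 2π·1510 = 9488 rad/s.
Step 2 — Transfer function: H(jω) = 1/(1 + jωRC).
Step 3 — Denominator: 1 + jωRC = 1 + j·9488·2280·1.31e-09 = 1 + j0.02834.
Step 4 — H = 0.9992 - j0.02831.
Step 5 — Magnitude: |H| = 0.9996 (-0.0 dB); phase: φ = -1.6°.

|H| = 0.9996 (-0.0 dB), φ = -1.6°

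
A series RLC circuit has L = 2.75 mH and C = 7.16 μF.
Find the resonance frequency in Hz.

Step 1 — Resonance condition Im(Z)=0 gives ω₀ = 1/√(LC).
Step 2 — ω₀ = 1/√(0.00275·7.16e-06) = 7127 rad/s.
Step 3 — f₀ = ω₀/(2π) = 1134 Hz.

f₀ = 1134 Hz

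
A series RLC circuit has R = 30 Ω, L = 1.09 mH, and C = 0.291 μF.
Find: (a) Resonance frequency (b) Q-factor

Step 1 — Resonance condition Im(Z)=0 gives ω₀ = 1/√(LC).
Step 2 — ω₀ = 1/√(0.00109·2.91e-07) = 5.615e+04 rad/s.
Step 3 — f₀ = ω₀/(2π) = 8936 Hz.
Step 4 — Series Q: Q = ω₀L/R = 5.615e+04·0.00109/30 = 2.04.

(a) f₀ = 8936 Hz  (b) Q = 2.04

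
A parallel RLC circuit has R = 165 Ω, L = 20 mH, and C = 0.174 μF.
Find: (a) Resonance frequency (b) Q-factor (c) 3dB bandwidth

Step 1 — Resonance: ω₀ = 1/√(LC) = 1/√(0.02·1.74e-07) = 1.695e+04 rad/s.
Step 2 — f₀ = ω₀/(2π) = 2698 Hz.
Step 3 — Parallel Q: Q = R/(ω₀L) = 165/(1.695e+04·0.02) = 0.4867.
Step 4 — Bandwidth: Δω = ω₀/Q = 3.483e+04 rad/s; BW = Δω/(2π) = 5544 Hz.

(a) f₀ = 2698 Hz  (b) Q = 0.4867  (c) BW = 5544 Hz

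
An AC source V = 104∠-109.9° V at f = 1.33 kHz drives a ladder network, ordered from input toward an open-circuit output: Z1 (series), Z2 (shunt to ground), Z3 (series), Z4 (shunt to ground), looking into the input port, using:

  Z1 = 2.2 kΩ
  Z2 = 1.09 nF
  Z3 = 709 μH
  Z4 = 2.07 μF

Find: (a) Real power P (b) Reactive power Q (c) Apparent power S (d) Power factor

Step 1 — Angular frequency: ω = 2π·f = 2π·1330 = 8357 rad/s.
Step 2 — Component impedances:
  Z1: Z = R = 2200 Ω
  Z2: Z = 1/(jωC) = -j/(ω·C) = 0 - j1.098e+05 Ω
  Z3: Z = jωL = j·8357·0.000709 = 0 + j5.925 Ω
  Z4: Z = 1/(jωC) = -j/(ω·C) = 0 - j57.81 Ω
Step 3 — Ladder network (open output): work backward from the far end, alternating series and parallel combinations. Z_in = 2200 - j51.86 Ω = 2201∠-1.4° Ω.
Step 4 — Source phasor: V = 104∠-109.9° V = -35.4 - j97.79 V.
Step 5 — Current: I = V / Z = -0.01503 - j0.0448 A = 0.04726∠-108.5° A.
Step 6 — Complex power: S = V·I* = 4.914 - j0.1158 VA.
Step 7 — Real power: P = Re(S) = 4.914 W.
Step 8 — Reactive power: Q = Im(S) = -0.1158 VAR.
Step 9 — Apparent power: |S| = 4.915 VA.
Step 10 — Power factor: PF = P/|S| = 0.9997 (leading).

(a) P = 4.914 W  (b) Q = -0.1158 VAR  (c) S = 4.915 VA  (d) PF = 0.9997 (leading)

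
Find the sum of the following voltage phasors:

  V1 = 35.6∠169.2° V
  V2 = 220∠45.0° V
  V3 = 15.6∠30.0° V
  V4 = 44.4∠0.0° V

Step 1 — Convert each phasor to rectangular form:
  V1 = 35.6·(cos(169.2°) + j·sin(169.2°)) = -34.97 + j6.671 V
  V2 = 220·(cos(45.0°) + j·sin(45.0°)) = 155.6 + j155.6 V
  V3 = 15.6·(cos(30.0°) + j·sin(30.0°)) = 13.51 + j7.8 V
  V4 = 44.4·(cos(0.0°) + j·sin(0.0°)) = 44.4 V
Step 2 — Sum components: V_total = 178.5 + j170 V.
Step 3 — Convert to polar: |V_total| = 246.5 V, ∠V_total = 43.6°.

V_total = 246.5∠43.6° V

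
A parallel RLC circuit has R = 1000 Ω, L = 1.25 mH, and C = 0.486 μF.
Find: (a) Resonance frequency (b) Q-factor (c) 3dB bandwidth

Step 1 — Resonance: ω₀ = 1/√(LC) = 1/√(0.00125·4.86e-07) = 4.057e+04 rad/s.
Step 2 — f₀ = ω₀/(2π) = 6457 Hz.
Step 3 — Parallel Q: Q = R/(ω₀L) = 1000/(4.057e+04·0.00125) = 19.72.
Step 4 — Bandwidth: Δω = ω₀/Q = 2058 rad/s; BW = Δω/(2π) = 327.5 Hz.

(a) f₀ = 6457 Hz  (b) Q = 19.72  (c) BW = 327.5 Hz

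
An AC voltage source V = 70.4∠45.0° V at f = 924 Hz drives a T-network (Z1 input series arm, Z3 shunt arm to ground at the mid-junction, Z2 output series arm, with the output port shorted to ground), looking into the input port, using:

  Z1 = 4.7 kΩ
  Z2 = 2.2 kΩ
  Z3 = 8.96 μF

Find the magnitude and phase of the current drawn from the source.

Step 1 — Angular frequency: ω = 2π·f = 2π·924 = 5806 rad/s.
Step 2 — Component impedances:
  Z1: Z = R = 4700 Ω
  Z2: Z = R = 2200 Ω
  Z3: Z = 1/(jωC) = -j/(ω·C) = 0 - j19.22 Ω
Step 3 — With the output port shorted to ground, the output series arm Z2 runs from the junction to ground; the shunt arm Z3 also runs from the junction to ground. They appear in parallel: Z3 || Z2 = 0.168 - j19.22 Ω.
Step 4 — Series with input arm Z1: Z_in = Z1 + (Z3 || Z2) = 4700 - j19.22 Ω = 4700∠-0.2° Ω.
Step 5 — Source phasor: V = 70.4∠45.0° V = 49.78 + j49.78 V.
Step 6 — Ohm's law: I = V / Z_total = (49.78 + j49.78) / (4700 - j19.22) = 0.01055 + j0.01063 A.
Step 7 — Convert to polar: |I| = 0.01498 A, ∠I = 45.2°.

I = 0.01498∠45.2° A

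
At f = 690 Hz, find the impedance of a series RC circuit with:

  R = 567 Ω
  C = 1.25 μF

Step 1 — Angular frequency: ω = 2π·f = 2π·690 = 4335 rad/s.
Step 2 — Component impedances:
  R: Z = R = 567 Ω
  C: Z = 1/(jωC) = -j/(ω·C) = 0 - j184.5 Ω
Step 3 — Series combination: Z_total = R + C = 567 - j184.5 Ω = 596.3∠-18.0° Ω.

Z = 567 - j184.5 Ω = 596.3∠-18.0° Ω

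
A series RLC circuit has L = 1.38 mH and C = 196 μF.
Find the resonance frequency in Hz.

Step 1 — Resonance condition Im(Z)=0 gives ω₀ = 1/√(LC).
Step 2 — ω₀ = 1/√(0.00138·0.000196) = 1923 rad/s.
Step 3 — f₀ = ω₀/(2π) = 306 Hz.

f₀ = 306 Hz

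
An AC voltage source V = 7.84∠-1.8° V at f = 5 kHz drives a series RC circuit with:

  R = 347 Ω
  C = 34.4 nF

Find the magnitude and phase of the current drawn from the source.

Step 1 — Angular frequency: ω = 2π·f = 2π·5000 = 3.142e+04 rad/s.
Step 2 — Component impedances:
  R: Z = R = 347 Ω
  C: Z = 1/(jωC) = -j/(ω·C) = 0 - j925.3 Ω
Step 3 — Series combination: Z_total = R + C = 347 - j925.3 Ω = 988.2∠-69.4° Ω.
Step 4 — Source phasor: V = 7.84∠-1.8° V = 7.836 - j0.2463 V.
Step 5 — Ohm's law: I = V / Z_total = (7.836 - j0.2463) / (347 - j925.3) = 0.003018 + j0.007337 A.
Step 6 — Convert to polar: |I| = 0.007933 A, ∠I = 67.6°.

I = 0.007933∠67.6° A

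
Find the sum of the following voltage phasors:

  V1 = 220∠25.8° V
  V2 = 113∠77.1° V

Step 1 — Convert each phasor to rectangular form:
  V1 = 220·(cos(25.8°) + j·sin(25.8°)) = 198.1 + j95.75 V
  V2 = 113·(cos(77.1°) + j·sin(77.1°)) = 25.23 + j110.1 V
Step 2 — Sum components: V_total = 223.3 + j205.9 V.
Step 3 — Convert to polar: |V_total| = 303.7 V, ∠V_total = 42.7°.

V_total = 303.7∠42.7° V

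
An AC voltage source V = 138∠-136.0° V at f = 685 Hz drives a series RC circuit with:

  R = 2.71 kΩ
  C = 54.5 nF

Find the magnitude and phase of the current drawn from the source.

Step 1 — Angular frequency: ω = 2π·f = 2π·685 = 4304 rad/s.
Step 2 — Component impedances:
  R: Z = R = 2710 Ω
  C: Z = 1/(jωC) = -j/(ω·C) = 0 - j4263 Ω
Step 3 — Series combination: Z_total = R + C = 2710 - j4263 Ω = 5052∠-57.6° Ω.
Step 4 — Source phasor: V = 138∠-136.0° V = -99.27 - j95.86 V.
Step 5 — Ohm's law: I = V / Z_total = (-99.27 - j95.86) / (2710 - j4263) = 0.005473 - j0.02676 A.
Step 6 — Convert to polar: |I| = 0.02732 A, ∠I = -78.4°.

I = 0.02732∠-78.4° A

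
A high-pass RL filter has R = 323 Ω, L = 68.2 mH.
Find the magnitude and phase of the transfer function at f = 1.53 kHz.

Step 1 — Angular frequency: ω = 2π·1530 = 9613 rad/s.
Step 2 — Transfer function: H(jω) = jωL/(R + jωL).
Step 3 — Numerator jωL = j·655.6; denominator R + jωL = 323 + j655.6.
Step 4 — H = 0.8047 + j0.3964.
Step 5 — Magnitude: |H| = 0.897 (-0.9 dB); phase: φ = 26.2°.

|H| = 0.897 (-0.9 dB), φ = 26.2°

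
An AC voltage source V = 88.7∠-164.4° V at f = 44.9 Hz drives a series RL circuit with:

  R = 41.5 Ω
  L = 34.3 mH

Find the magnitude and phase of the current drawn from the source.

Step 1 — Angular frequency: ω = 2π·f = 2π·44.9 = 282.1 rad/s.
Step 2 — Component impedances:
  R: Z = R = 41.5 Ω
  L: Z = jωL = j·282.1·0.0343 = 0 + j9.677 Ω
Step 3 — Series combination: Z_total = R + L = 41.5 + j9.677 Ω = 42.61∠13.1° Ω.
Step 4 — Source phasor: V = 88.7∠-164.4° V = -85.43 - j23.85 V.
Step 5 — Ohm's law: I = V / Z_total = (-85.43 - j23.85) / (41.5 + j9.677) = -2.08 - j0.08988 A.
Step 6 — Convert to polar: |I| = 2.082 A, ∠I = -177.5°.

I = 2.082∠-177.5° A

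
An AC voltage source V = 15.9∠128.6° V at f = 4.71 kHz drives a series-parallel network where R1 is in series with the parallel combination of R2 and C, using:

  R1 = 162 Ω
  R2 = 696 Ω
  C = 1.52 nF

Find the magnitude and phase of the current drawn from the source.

Step 1 — Angular frequency: ω = 2π·f = 2π·4710 = 2.959e+04 rad/s.
Step 2 — Component impedances:
  R1: Z = R = 162 Ω
  R2: Z = R = 696 Ω
  C: Z = 1/(jωC) = -j/(ω·C) = 0 - j2.223e+04 Ω
Step 3 — Parallel branch: R2 || C = 1/(1/R2 + 1/C) = 695.3 - j21.77 Ω.
Step 4 — Series with R1: Z_total = R1 + (R2 || C) = 857.3 - j21.77 Ω = 857.6∠-1.5° Ω.
Step 5 — Source phasor: V = 15.9∠128.6° V = -9.92 + j12.43 V.
Step 6 — Ohm's law: I = V / Z_total = (-9.92 + j12.43) / (857.3 - j21.77) = -0.01193 + j0.01419 A.
Step 7 — Convert to polar: |I| = 0.01854 A, ∠I = 130.1°.

I = 0.01854∠130.1° A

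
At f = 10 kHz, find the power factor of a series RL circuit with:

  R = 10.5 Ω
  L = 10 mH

Step 1 — Angular frequency: ω = 2π·f = 2π·1e+04 = 6.283e+04 rad/s.
Step 2 — Component impedances:
  R: Z = R = 10.5 Ω
  L: Z = jωL = j·6.283e+04·0.01 = 0 + j628.3 Ω
Step 3 — Series combination: Z_total = R + L = 10.5 + j628.3 Ω = 628.4∠89.0° Ω.
Step 4 — Power factor: PF = cos(φ) = Re(Z)/|Z| = 10.5/628.4 = 0.01671.
Step 5 — Type: Im(Z) = 628.3 ⇒ lagging (phase φ = 89.0°).

PF = 0.01671 (lagging, φ = 89.0°)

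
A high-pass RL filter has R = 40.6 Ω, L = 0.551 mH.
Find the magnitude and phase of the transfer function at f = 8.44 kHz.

Step 1 — Angular frequency: ω = 2π·8440 = 5.303e+04 rad/s.
Step 2 — Transfer function: H(jω) = jωL/(R + jωL).
Step 3 — Numerator jωL = j·29.22; denominator R + jωL = 40.6 + j29.22.
Step 4 — H = 0.3412 + j0.4741.
Step 5 — Magnitude: |H| = 0.5841 (-4.7 dB); phase: φ = 54.3°.

|H| = 0.5841 (-4.7 dB), φ = 54.3°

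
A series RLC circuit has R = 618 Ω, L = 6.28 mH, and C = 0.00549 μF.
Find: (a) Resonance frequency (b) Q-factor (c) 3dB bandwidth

Step 1 — Resonance: ω₀ = 1/√(LC) = 1/√(0.00628·5.49e-09) = 1.703e+05 rad/s.
Step 2 — f₀ = ω₀/(2π) = 2.711e+04 Hz.
Step 3 — Series Q: Q = ω₀L/R = 1.703e+05·0.00628/618 = 1.731.
Step 4 — Bandwidth: Δω = ω₀/Q = 9.841e+04 rad/s; BW = Δω/(2π) = 1.566e+04 Hz.

(a) f₀ = 2.711e+04 Hz  (b) Q = 1.731  (c) BW = 1.566e+04 Hz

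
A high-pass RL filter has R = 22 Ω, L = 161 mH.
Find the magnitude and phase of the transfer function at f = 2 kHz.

Step 1 — Angular frequency: ω = 2π·2000 = 1.257e+04 rad/s.
Step 2 — Transfer function: H(jω) = jωL/(R + jωL).
Step 3 — Numerator jωL = j·2023; denominator R + jωL = 22 + j2023.
Step 4 — H = 0.9999 + j0.01087.
Step 5 — Magnitude: |H| = 0.9999 (-0.0 dB); phase: φ = 0.6°.

|H| = 0.9999 (-0.0 dB), φ = 0.6°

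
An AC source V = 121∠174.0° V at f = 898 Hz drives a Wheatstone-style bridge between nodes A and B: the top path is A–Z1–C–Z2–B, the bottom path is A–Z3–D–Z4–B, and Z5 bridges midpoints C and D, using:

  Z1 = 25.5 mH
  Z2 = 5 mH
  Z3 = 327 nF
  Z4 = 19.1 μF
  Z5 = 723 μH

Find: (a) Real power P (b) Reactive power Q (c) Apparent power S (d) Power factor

Step 1 — Angular frequency: ω = 2π·f = 2π·898 = 5642 rad/s.
Step 2 — Component impedances:
  Z1: Z = jωL = j·5642·0.0255 = 0 + j143.9 Ω
  Z2: Z = jωL = j·5642·0.005 = 0 + j28.21 Ω
  Z3: Z = 1/(jωC) = -j/(ω·C) = 0 - j542 Ω
  Z4: Z = 1/(jωC) = -j/(ω·C) = 0 - j9.279 Ω
  Z5: Z = jωL = j·5642·0.000723 = 0 + j4.079 Ω
Step 3 — Bridge requires nodal analysis (the Z5 bridge couples midpoints C and D, so the two paths cannot be reduced to a simple series/parallel combination). Setting node B to ground and injecting 1 A at node A, the 3-node admittance system at A, C, D solves to V_A = Z_AB = 0 + j193.7 Ω = 193.7∠90.0° Ω.
Step 4 — Source phasor: V = 121∠174.0° V = -120.3 + j12.65 V.
Step 5 — Current: I = V / Z = 0.06531 + j0.6214 A = 0.6248∠84.0° A.
Step 6 — Complex power: S = V·I* = 0 + j75.6 VA.
Step 7 — Real power: P = Re(S) = 0 W.
Step 8 — Reactive power: Q = Im(S) = 75.6 VAR.
Step 9 — Apparent power: |S| = 75.6 VA.
Step 10 — Power factor: PF = P/|S| = 0 (lagging).

(a) P = 0 W  (b) Q = 75.6 VAR  (c) S = 75.6 VA  (d) PF = 0 (lagging)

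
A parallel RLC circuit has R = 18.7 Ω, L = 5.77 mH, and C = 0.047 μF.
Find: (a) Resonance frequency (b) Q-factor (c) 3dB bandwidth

Step 1 — Resonance: ω₀ = 1/√(LC) = 1/√(0.00577·4.7e-08) = 6.072e+04 rad/s.
Step 2 — f₀ = ω₀/(2π) = 9665 Hz.
Step 3 — Parallel Q: Q = R/(ω₀L) = 18.7/(6.072e+04·0.00577) = 0.05337.
Step 4 — Bandwidth: Δω = ω₀/Q = 1.138e+06 rad/s; BW = Δω/(2π) = 1.811e+05 Hz.

(a) f₀ = 9665 Hz  (b) Q = 0.05337  (c) BW = 1.811e+05 Hz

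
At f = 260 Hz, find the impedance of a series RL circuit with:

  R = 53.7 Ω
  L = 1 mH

Step 1 — Angular frequency: ω = 2π·f = 2π·260 = 1634 rad/s.
Step 2 — Component impedances:
  R: Z = R = 53.7 Ω
  L: Z = jωL = j·1634·0.001 = 0 + j1.634 Ω
Step 3 — Series combination: Z_total = R + L = 53.7 + j1.634 Ω = 53.72∠1.7° Ω.

Z = 53.7 + j1.634 Ω = 53.72∠1.7° Ω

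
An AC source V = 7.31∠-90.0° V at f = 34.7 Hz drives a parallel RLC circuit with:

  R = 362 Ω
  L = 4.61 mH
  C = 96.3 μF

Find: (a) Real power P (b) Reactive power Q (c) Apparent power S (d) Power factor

Step 1 — Angular frequency: ω = 2π·f = 2π·34.7 = 218 rad/s.
Step 2 — Component impedances:
  R: Z = R = 362 Ω
  L: Z = jωL = j·218·0.00461 = 0 + j1.005 Ω
  C: Z = 1/(jωC) = -j/(ω·C) = 0 - j47.63 Ω
Step 3 — Parallel combination: 1/Z_total = 1/R + 1/L + 1/C; Z_total = 0.002912 + j1.027 Ω = 1.027∠89.8° Ω.
Step 4 — Source phasor: V = 7.31∠-90.0° V = 0 - j7.31 V.
Step 5 — Current: I = V / Z = -7.119 - j0.02019 A = 7.119∠-179.8° A.
Step 6 — Complex power: S = V·I* = 0.1476 + j52.04 VA.
Step 7 — Real power: P = Re(S) = 0.1476 W.
Step 8 — Reactive power: Q = Im(S) = 52.04 VAR.
Step 9 — Apparent power: |S| = 52.04 VA.
Step 10 — Power factor: PF = P/|S| = 0.002836 (lagging).

(a) P = 0.1476 W  (b) Q = 52.04 VAR  (c) S = 52.04 VA  (d) PF = 0.002836 (lagging)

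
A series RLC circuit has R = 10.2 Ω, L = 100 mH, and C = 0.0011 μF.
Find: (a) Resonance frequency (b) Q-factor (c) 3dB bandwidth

Step 1 — Resonance condition Im(Z)=0 gives ω₀ = 1/√(LC).
Step 2 — ω₀ = 1/√(0.1·1.1e-09) = 9.535e+04 rad/s.
Step 3 — f₀ = ω₀/(2π) = 1.517e+04 Hz.
Step 4 — Series Q: Q = ω₀L/R = 9.535e+04·0.1/10.2 = 934.8.
Step 5 — 3dB bandwidth: Δω = ω₀/Q = 102 rad/s; BW = Δω/(2π) = 16.23 Hz.

(a) f₀ = 1.517e+04 Hz  (b) Q = 934.8  (c) BW = 16.23 Hz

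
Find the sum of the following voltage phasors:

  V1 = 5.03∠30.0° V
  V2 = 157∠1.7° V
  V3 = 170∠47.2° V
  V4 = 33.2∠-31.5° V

Step 1 — Convert each phasor to rectangular form:
  V1 = 5.03·(cos(30.0°) + j·sin(30.0°)) = 4.356 + j2.515 V
  V2 = 157·(cos(1.7°) + j·sin(1.7°)) = 156.9 + j4.658 V
  V3 = 170·(cos(47.2°) + j·sin(47.2°)) = 115.5 + j124.7 V
  V4 = 33.2·(cos(-31.5°) + j·sin(-31.5°)) = 28.31 - j17.35 V
Step 2 — Sum components: V_total = 305.1 + j114.6 V.
Step 3 — Convert to polar: |V_total| = 325.9 V, ∠V_total = 20.6°.

V_total = 325.9∠20.6° V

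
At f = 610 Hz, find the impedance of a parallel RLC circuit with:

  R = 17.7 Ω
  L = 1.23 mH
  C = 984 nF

Step 1 — Angular frequency: ω = 2π·f = 2π·610 = 3833 rad/s.
Step 2 — Component impedances:
  R: Z = R = 17.7 Ω
  L: Z = jωL = j·3833·0.00123 = 0 + j4.714 Ω
  C: Z = 1/(jωC) = -j/(ω·C) = 0 - j265.2 Ω
Step 3 — Parallel combination: 1/Z_total = 1/R + 1/L + 1/C; Z_total = 1.212 + j4.471 Ω = 4.632∠74.8° Ω.

Z = 1.212 + j4.471 Ω = 4.632∠74.8° Ω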